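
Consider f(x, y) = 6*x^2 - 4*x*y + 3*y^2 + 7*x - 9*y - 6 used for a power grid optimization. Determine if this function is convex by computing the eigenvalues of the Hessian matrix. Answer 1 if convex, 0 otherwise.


The Hessian of f(x,y) = 6*x^2 - 4*x*y + 3*y^2 + 7*x - 9*y - 6 is:
H = [[12, -4], [-4, 6]]
Trace = 12 + 6 = 18
Determinant = 12*6 - (-4)^2 = 56
Discriminant = (18)^2 - 4*56 = 100.0
Eigenvalues: lambda_1 = 4.0, lambda_2 = 14.0
The function is convex.

1


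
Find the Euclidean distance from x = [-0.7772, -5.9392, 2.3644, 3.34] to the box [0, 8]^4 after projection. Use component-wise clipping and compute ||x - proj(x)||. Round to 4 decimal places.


Project each component onto [0, 8].
clip(-0.7772) = 0.0, clip(-5.9392) = 0.0, clip(2.3644) = 2.3644, clip(3.34) = 3.34
Projection = [0.0, 0.0, 2.3644, 3.34]
Squared diffs: [0.604, 35.2741, 0.0, 0.0]
Distance = sqrt(35.8781) = 5.9898


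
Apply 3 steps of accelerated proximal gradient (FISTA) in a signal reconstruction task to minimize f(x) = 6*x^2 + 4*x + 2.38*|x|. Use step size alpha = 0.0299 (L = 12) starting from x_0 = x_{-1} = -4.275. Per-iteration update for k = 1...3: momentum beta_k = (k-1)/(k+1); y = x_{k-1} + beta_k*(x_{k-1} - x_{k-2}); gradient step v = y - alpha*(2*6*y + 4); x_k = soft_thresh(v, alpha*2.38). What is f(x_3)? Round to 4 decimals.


FISTA on f(x) = 6*x^2 + 4*x + 2.38*|x|
L = 12, alpha = 0.0299
Iteration 1: beta = 0.0, y = -4.275 + 0.0*(-4.275 + 4.275) = -4.275
  grad(y) = -47.3, v = y - alpha*grad = -2.8607
  prox(v) = soft_thresh(-2.8607, 0.0712) = -2.7896
Iteration 2: beta = 0.3333, y = -2.7896 + 0.3333*(-2.7896 + 4.275) = -2.2944
  grad(y) = -23.5331, v = y - alpha*grad = -1.5908
  prox(v) = soft_thresh(-1.5908, 0.0712) = -1.5196
Iteration 3: beta = 0.5, y = -1.5196 + 0.5*(-1.5196 + 2.7896) = -0.8847
  grad(y) = -6.6158, v = y - alpha*grad = -0.6868
  prox(v) = soft_thresh(-0.6868, 0.0712) = -0.6157
f(x_3) = 6*(-0.6157)^2 + 4*(-0.6157) + 2.38*|-0.6157| = 1.2769


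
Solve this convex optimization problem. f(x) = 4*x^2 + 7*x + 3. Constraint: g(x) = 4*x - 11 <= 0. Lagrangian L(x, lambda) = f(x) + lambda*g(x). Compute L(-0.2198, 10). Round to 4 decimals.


Step 1: Evaluate f(x).
f(-0.2198) = 4*(-0.2198)^2 + 7*(-0.2198) + 3 = 1.6546
Step 2: Evaluate g(x).
g(-0.2198) = 4*-0.2198 - 11 = -11.8792
Step 3: Compute Lagrangian.
L = 1.6546 + 10*-11.8792 = -117.1374


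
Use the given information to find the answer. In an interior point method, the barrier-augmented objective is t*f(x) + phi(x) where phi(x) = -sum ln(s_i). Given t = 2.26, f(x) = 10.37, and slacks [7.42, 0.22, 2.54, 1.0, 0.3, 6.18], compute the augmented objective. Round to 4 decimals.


Step 1: Compute log-barrier.
ln values: [2.0042, -1.5141, 0.9322, 0.0, -1.204, 1.8213]
phi = -(2.0042 - 1.5141 + 0.9322 + 0.0 - 1.204 + 1.8213) = -2.0396
Step 2: Compute augmented objective.
t*f(x) = 2.26*10.37 = 23.4362
Total = 23.4362 - 2.0396 = 21.3966


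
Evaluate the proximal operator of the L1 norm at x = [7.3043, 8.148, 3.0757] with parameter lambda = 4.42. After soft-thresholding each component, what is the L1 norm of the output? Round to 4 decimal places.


Soft-thresholding with lambda = 4.42:
prox(7.3043) = sign(7.3043)*max(|7.3043| - 4.42, 0) = 2.8843
prox(8.148) = sign(8.148)*max(|8.148| - 4.42, 0) = 3.728
prox(3.0757) = sign(3.0757)*max(|3.0757| - 4.42, 0) = 0.0
prox(x) = [2.8843, 3.728, 0.0]
||prox(x)||_1 = 2.8843 + 3.728 + 0.0 = 6.6123


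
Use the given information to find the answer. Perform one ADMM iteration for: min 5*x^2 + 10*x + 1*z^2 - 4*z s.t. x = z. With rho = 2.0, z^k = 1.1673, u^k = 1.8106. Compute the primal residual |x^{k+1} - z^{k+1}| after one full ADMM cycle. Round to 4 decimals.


ADMM iteration with rho = 2.0, z^k = 1.1673, u^k = 1.8106
Step 1: x-update.
Minimize 5*x^2 + 10*x + (2.0/2)*(x - 1.1673 + 1.8106)^2
FOC: (2*5 + 2.0)*x = -10 + 2.0*(1.1673 - 1.8106)
x^{k+1} = -0.9406
Step 2: z-update.
Minimize 1*z^2 - 4*z + (2.0/2)*(-0.9406 - z + 1.8106)^2
FOC: (2*1 + 2.0)*z = 4 + 2.0*(-0.9406 + 1.8106)
z^{k+1} = 1.435
Step 3: u-update.
u^{k+1} = 1.8106 - 0.9406 - 1.435 = -0.565
Step 4: Primal residual = |-0.9406 - 1.435| = 2.3756


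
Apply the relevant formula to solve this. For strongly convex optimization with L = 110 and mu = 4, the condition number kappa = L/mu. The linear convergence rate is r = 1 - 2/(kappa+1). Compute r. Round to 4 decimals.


Step 1: Compute the condition number.
kappa = L/mu = 110/4 = 27.5
Step 2: Compute the convergence rate.
r = 1 - 2/(kappa + 1) = 1 - 2*mu/(L + mu) = (L - mu)/(L + mu) = 106/114 = 0.9298


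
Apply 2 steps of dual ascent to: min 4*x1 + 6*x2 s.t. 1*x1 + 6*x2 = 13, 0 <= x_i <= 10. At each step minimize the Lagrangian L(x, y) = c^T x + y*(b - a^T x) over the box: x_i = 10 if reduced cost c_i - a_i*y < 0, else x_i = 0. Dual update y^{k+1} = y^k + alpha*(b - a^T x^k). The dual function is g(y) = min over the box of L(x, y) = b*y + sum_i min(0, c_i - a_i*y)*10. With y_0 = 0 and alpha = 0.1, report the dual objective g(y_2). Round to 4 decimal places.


Dual ascent for LP: min 4*x1 + 6*x2, 1*x1 + 6*x2 = 13, 0 <= x_i <= 10
Step 1: y^k = 0.0, reduced costs: (4.0, 6.0)
  x^k = (0.0, 0.0), subgradient = b - a^T x = 13.0
  y^{k+1} = 0.0 + 0.1*13.0 = 1.3
Step 2: y^k = 1.3, reduced costs: (2.7, -1.8)
  x^k = (0.0, 10.0), subgradient = b - a^T x = -47.0
  y^{k+1} = 1.3 + 0.1*-47.0 = -3.4
Dual objective at y_2 = -3.4: reduced costs (7.4, 26.4), box minimizer x = (0.0, 0.0)
g(y_2) = b*y + (c1 - a1*y)*x1 + (c2 - a2*y)*x2 = 13*(-3.4) + 7.4*0.0 + 26.4*0.0 = -44.2 + 0.0 + 0.0 = -44.2


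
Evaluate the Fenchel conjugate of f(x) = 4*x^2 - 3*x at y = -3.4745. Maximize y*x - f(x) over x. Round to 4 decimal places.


f*(y) = sup_x {y*x - a*x^2 - b*x} = sup_x {(y-b)*x - a*x^2}
FOC: (y - b) - 2a*x = 0 => x* = (y - b)/(2a)
x* = (-3.4745 + 3)/(2*4) = -0.0593
f*(-3.4745) = (y-b)^2/(4a) = (-3.4745 + 3)^2/(4*4)
= 0.2252/16 = 0.0141


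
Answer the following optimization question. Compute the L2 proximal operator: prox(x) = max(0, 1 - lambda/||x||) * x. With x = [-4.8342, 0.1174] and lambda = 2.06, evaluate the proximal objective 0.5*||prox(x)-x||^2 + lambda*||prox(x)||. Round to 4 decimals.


Step 1: Compute ||x||.
||x|| = 4.8356
Step 2: Compute scaling factor.
scale = max(0, 1 - 2.06/4.8356) = 0.574
Step 3: prox(x) = [-2.7748, 0.0674]
||prox(x)|| = 2.7756
Step 4: Proximal objective.
0.5*||prox-x||^2 = 2.1218
lambda*||prox|| = 5.7177
Total = 7.8396


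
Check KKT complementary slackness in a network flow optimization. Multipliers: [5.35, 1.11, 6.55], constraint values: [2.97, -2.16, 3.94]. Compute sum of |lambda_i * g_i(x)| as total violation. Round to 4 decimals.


KKT complementary slackness check:
lambda_1 * g_1 = 5.35 * 2.97 = 15.8895
lambda_2 * g_2 = 1.11 * -2.16 = -2.3976
lambda_3 * g_3 = 6.55 * 3.94 = 25.807
Total violation = 15.8895 + 2.3976 + 25.807 = 44.0941


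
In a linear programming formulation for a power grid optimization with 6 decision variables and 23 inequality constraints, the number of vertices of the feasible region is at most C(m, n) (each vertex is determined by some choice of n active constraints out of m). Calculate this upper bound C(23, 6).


Each vertex corresponds to some choice of n active constraints out of m, so the number of vertices is at most C(m, n) = m! / (n!(m-n)!).
m = 23, n = 6
Numerator: 23 * 22 * 21 * 20 * 19 * 18
Denominator: 6! = 720
C(23, 6) = 100947


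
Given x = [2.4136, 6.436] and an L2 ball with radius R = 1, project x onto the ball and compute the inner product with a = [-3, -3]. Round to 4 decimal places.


Step 1: Compute ||x|| (intermediates to 6 decimals).
||x|| = sqrt(2.4136^2 + 6.436^2) = 6.873686
Step 2: Project.
Since ||x|| > R, scale = R/||x|| = 1/6.873686 = 0.145482, proj(x) = scale * x
proj(x) = [0.351135, 0.936322]
Step 3: Dot product.
a^T * proj(x) = -3*0.351135 - 3*0.936322 = -3.8624


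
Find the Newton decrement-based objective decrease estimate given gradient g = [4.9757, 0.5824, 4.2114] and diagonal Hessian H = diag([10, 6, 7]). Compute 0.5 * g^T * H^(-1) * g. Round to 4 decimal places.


Step 1: H is diagonal, so H^(-1) * g = [0.4976, 0.0971, 0.6016].
Step 2: g^T H^(-1) g = sum_i g_i^2 / H_ii
  = (4.9757)^2/10 + (0.5824)^2/6 + (4.2114)^2/7
  = 2.4758 + 0.0565 + 2.5337 = 5.066
Step 3: Objective decrease = 0.5 * g^T H^(-1) g = 2.533


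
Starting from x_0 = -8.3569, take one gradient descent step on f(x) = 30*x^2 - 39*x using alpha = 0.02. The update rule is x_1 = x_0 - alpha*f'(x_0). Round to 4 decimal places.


We compute the gradient at x_0 and apply the update.
f'(x) = 60*x - 39
f'(-8.3569) = 60*-8.3569 - 39 = -540.414
x_1 = -8.3569 - 0.02*-540.414 = 2.4514


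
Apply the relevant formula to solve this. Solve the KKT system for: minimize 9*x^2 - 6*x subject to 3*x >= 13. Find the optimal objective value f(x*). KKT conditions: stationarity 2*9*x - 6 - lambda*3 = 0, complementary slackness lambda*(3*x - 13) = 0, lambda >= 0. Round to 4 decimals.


Step 1: Try lambda = 0 (constraint inactive).
x_unc = 6/(2*9) = 0.3333
Check: 3*0.3333 = 0.9999 < 13 -- violated!
Step 2: Constraint must be active: 3*x = 13
x* = 13/3 = 4.3333 (rounded; the exact value 13/3 is used below)
lambda = (2*9*(13/3) - 6)/3 = 24.0
Step 3: Compute optimal value.
f(x*) = 9*(13/3)^2 - 6*(13/3) = 143.0


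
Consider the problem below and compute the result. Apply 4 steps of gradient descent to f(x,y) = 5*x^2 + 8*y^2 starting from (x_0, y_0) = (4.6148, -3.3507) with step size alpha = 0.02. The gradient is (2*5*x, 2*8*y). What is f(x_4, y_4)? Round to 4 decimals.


Gradient descent on f(x,y) = 5*x^2 + 8*y^2.
Starting point: (4.6148, -3.3507), alpha = 0.02
Step 1: grad_x = 2*5*4.6148 = 46.148, grad_y = 2*8*-3.3507 = -53.6112
  x_1 = 4.6148 - 0.02*46.148 = 3.6918
  y_1 = -3.3507 - 0.02*-53.6112 = -2.2785
Step 2: grad_x = 2*5*3.6918 = 36.9184, grad_y = 2*8*-2.2785 = -36.4556
  x_2 = 3.6918 - 0.02*36.9184 = 2.9535
  y_2 = -2.2785 - 0.02*-36.4556 = -1.5494
Step 3: grad_x = 2*5*2.9535 = 29.5347, grad_y = 2*8*-1.5494 = -24.7898
  x_3 = 2.9535 - 0.02*29.5347 = 2.3628
  y_3 = -1.5494 - 0.02*-24.7898 = -1.0536
Step 4: grad_x = 2*5*2.3628 = 23.6278, grad_y = 2*8*-1.0536 = -16.8571
  x_4 = 2.3628 - 0.02*23.6278 = 1.8902
  y_4 = -1.0536 - 0.02*-16.8571 = -0.7164
f(1.8902, -0.7164) = 5*1.8902^2 + 8*(-0.7164)^2 = 21.9708


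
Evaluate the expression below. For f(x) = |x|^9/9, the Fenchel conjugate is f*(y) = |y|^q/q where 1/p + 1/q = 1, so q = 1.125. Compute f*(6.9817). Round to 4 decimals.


The conjugate exponent q satisfies 1/p + 1/q = 1.
p = 9, so q = 9/(9 - 1) = 1.125
|y|^q = 6.9817^1.125 = 8.9014
f*(6.9817) = 8.9014 / 1.125 = 7.9123


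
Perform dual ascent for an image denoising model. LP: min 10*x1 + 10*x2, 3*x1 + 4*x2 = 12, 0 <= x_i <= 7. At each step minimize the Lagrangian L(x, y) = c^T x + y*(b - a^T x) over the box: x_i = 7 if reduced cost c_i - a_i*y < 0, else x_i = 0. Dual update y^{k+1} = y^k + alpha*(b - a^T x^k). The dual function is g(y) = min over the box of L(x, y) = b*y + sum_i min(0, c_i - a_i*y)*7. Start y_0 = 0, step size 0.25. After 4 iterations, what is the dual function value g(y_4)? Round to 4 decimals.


Dual ascent for LP: min 10*x1 + 10*x2, 3*x1 + 4*x2 = 12, 0 <= x_i <= 7
Step 1: y^k = 0.0, reduced costs: (10.0, 10.0)
  x^k = (0.0, 0.0), subgradient = b - a^T x = 12.0
  y^{k+1} = 0.0 + 0.25*12.0 = 3.0
Step 2: y^k = 3.0, reduced costs: (1.0, -2.0)
  x^k = (0.0, 7.0), subgradient = b - a^T x = -16.0
  y^{k+1} = 3.0 + 0.25*-16.0 = -1.0
Step 3: y^k = -1.0, reduced costs: (13.0, 14.0)
  x^k = (0.0, 0.0), subgradient = b - a^T x = 12.0
  y^{k+1} = -1.0 + 0.25*12.0 = 2.0
Step 4: y^k = 2.0, reduced costs: (4.0, 2.0)
  x^k = (0.0, 0.0), subgradient = b - a^T x = 12.0
  y^{k+1} = 2.0 + 0.25*12.0 = 5.0
Dual objective at y_4 = 5.0: reduced costs (-5.0, -10.0), box minimizer x = (7.0, 7.0)
g(y_4) = b*y + (c1 - a1*y)*x1 + (c2 - a2*y)*x2 = 12*5.0 + (-5.0)*7.0 + (-10.0)*7.0 = 60.0 - 35.0 - 70.0 = -45.0


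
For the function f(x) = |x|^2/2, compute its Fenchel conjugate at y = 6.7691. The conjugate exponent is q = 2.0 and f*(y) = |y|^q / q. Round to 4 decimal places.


The conjugate exponent q satisfies 1/p + 1/q = 1.
p = 2, so q = 2/(2 - 1) = 2.0
|y|^q = 6.7691^2.0 = 45.8207
f*(6.7691) = 45.8207 / 2.0 = 22.9104


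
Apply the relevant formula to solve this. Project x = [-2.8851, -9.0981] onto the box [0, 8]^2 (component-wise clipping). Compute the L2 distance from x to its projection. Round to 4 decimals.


Project each component onto [0, 8].
clip(-2.8851) = 0.0, clip(-9.0981) = 0.0
Projection = [0.0, 0.0]
Squared diffs: [8.3238, 82.7754]
Distance = sqrt(91.0992) = 9.5446


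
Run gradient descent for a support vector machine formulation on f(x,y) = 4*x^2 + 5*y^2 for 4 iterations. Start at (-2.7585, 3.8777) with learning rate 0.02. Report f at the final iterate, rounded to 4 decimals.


Gradient descent on f(x,y) = 4*x^2 + 5*y^2.
Starting point: (-2.7585, 3.8777), alpha = 0.02
Step 1: grad_x = 2*4*-2.7585 = -22.068, grad_y = 2*5*3.8777 = 38.777
  x_1 = -2.7585 - 0.02*-22.068 = -2.3171
  y_1 = 3.8777 - 0.02*38.777 = 3.1022
Step 2: grad_x = 2*4*-2.3171 = -18.5371, grad_y = 2*5*3.1022 = 31.0216
  x_2 = -2.3171 - 0.02*-18.5371 = -1.9464
  y_2 = 3.1022 - 0.02*31.0216 = 2.4817
Step 3: grad_x = 2*4*-1.9464 = -15.5712, grad_y = 2*5*2.4817 = 24.8173
  x_3 = -1.9464 - 0.02*-15.5712 = -1.635
  y_3 = 2.4817 - 0.02*24.8173 = 1.9854
Step 4: grad_x = 2*4*-1.635 = -13.0798, grad_y = 2*5*1.9854 = 19.8538
  x_4 = -1.635 - 0.02*-13.0798 = -1.3734
  y_4 = 1.9854 - 0.02*19.8538 = 1.5883
f(-1.3734, 1.5883) = 4*(-1.3734)^2 + 5*1.5883^2 = 20.1582


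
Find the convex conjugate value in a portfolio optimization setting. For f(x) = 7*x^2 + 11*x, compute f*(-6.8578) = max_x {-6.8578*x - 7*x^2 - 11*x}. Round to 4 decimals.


f*(y) = sup_x {y*x - a*x^2 - b*x} = sup_x {(y-b)*x - a*x^2}
FOC: (y - b) - 2a*x = 0 => x* = (y - b)/(2a)
x* = (-6.8578 - 11)/(2*7) = -1.2756
f*(-6.8578) = (y-b)^2/(4a) = (-6.8578 - 11)^2/(4*7)
= 318.901/28 = 11.3893


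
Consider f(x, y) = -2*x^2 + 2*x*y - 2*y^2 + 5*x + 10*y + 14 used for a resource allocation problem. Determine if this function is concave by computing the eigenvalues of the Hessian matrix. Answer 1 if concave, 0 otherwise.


The Hessian of f(x,y) = -2*x^2 + 2*x*y - 2*y^2 + 5*x + 10*y + 14 is:
H = [[-4, 2], [2, -4]]
Trace = -4 - 4 = -8
Determinant = -4*-4 - (2)^2 = 12
Discriminant = (-8)^2 - 4*12 = 16.0
Eigenvalues: lambda_1 = -6.0, lambda_2 = -2.0
The function is concave.

1


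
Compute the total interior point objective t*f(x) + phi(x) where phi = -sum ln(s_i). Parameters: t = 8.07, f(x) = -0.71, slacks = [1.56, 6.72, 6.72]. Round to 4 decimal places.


Step 1: Compute log-barrier.
ln values: [0.4447, 1.9051, 1.9051]
phi = -(0.4447 + 1.9051 + 1.9051) = -4.2549
Step 2: Compute augmented objective.
t*f(x) = 8.07*-0.71 = -5.7297
Total = -5.7297 - 4.2549 = -9.9846


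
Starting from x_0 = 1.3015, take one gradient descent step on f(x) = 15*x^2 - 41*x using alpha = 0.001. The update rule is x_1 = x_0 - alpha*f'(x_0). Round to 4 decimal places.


We compute the gradient at x_0 and apply the update.
f'(x) = 30*x - 41
f'(1.3015) = 30*1.3015 - 41 = -1.955
x_1 = 1.3015 - 0.001*-1.955 = 1.3035


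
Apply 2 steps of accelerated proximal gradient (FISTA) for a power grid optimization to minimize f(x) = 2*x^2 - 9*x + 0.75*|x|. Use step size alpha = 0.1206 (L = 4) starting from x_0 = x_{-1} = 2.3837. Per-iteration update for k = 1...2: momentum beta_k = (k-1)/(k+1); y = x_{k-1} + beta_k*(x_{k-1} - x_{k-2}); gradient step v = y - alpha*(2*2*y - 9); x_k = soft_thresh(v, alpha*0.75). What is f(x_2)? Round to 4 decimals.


FISTA on f(x) = 2*x^2 - 9*x + 0.75*|x|
L = 4, alpha = 0.1206
Iteration 1: beta = 0.0, y = 2.3837 + 0.0*(2.3837 - 2.3837) = 2.3837
  grad(y) = 0.5348, v = y - alpha*grad = 2.3192
  prox(v) = soft_thresh(2.3192, 0.0905) = 2.2288
Iteration 2: beta = 0.3333, y = 2.2288 + 0.3333*(2.2288 - 2.3837) = 2.1771
  grad(y) = -0.2916, v = y - alpha*grad = 2.2123
  prox(v) = soft_thresh(2.2123, 0.0905) = 2.1218
f(x_2) = 2*2.1218^2 - 9*2.1218 + 0.75*|2.1218| = -8.5008


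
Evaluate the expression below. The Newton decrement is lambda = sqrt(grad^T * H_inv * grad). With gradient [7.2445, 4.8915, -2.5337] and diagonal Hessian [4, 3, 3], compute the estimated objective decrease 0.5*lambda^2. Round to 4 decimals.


Step 1: H is diagonal, so H^(-1) * g = [1.8111, 1.6305, -0.8446].
Step 2: g^T H^(-1) g = sum_i g_i^2 / H_ii
  = (7.2445)^2/4 + (4.8915)^2/3 + (-2.5337)^2/3
  = 13.1207 + 7.9756 + 2.1399 = 23.2362
Step 3: Objective decrease = 0.5 * g^T H^(-1) g = 11.6181


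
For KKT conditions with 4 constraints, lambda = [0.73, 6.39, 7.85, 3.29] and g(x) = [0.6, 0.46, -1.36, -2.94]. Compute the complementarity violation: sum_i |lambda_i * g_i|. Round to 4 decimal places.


KKT complementary slackness check:
lambda_1 * g_1 = 0.73 * 0.6 = 0.438
lambda_2 * g_2 = 6.39 * 0.46 = 2.9394
lambda_3 * g_3 = 7.85 * -1.36 = -10.676
lambda_4 * g_4 = 3.29 * -2.94 = -9.6726
Total violation = 0.438 + 2.9394 + 10.676 + 9.6726 = 23.726


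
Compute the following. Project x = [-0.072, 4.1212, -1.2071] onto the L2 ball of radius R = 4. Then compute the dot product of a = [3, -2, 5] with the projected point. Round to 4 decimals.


Step 1: Compute ||x|| (intermediates to 6 decimals).
||x|| = sqrt((-0.072)^2 + 4.1212^2 + (-1.2071)^2) = 4.294946
Step 2: Project.
Since ||x|| > R, scale = R/||x|| = 4/4.294946 = 0.931327, proj(x) = scale * x
proj(x) = [-0.067056, 3.838185, -1.124205]
Step 3: Dot product.
a^T * proj(x) = 3*(-0.067056) - 2*3.838185 + 5*(-1.124205) = -13.4986


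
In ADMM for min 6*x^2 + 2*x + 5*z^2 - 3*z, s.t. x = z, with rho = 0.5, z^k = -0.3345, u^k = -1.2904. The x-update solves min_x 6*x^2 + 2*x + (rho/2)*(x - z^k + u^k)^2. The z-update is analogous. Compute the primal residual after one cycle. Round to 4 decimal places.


ADMM iteration with rho = 0.5, z^k = -0.3345, u^k = -1.2904
Step 1: x-update.
Minimize 6*x^2 + 2*x + (0.5/2)*(x + 0.3345 - 1.2904)^2
FOC: (2*6 + 0.5)*x = -2 + 0.5*(-0.3345 + 1.2904)
x^{k+1} = -0.1218
Step 2: z-update.
Minimize 5*z^2 - 3*z + (0.5/2)*(-0.1218 - z - 1.2904)^2
FOC: (2*5 + 0.5)*z = 3 + 0.5*(-0.1218 - 1.2904)
z^{k+1} = 0.2185
Step 3: u-update.
u^{k+1} = -1.2904 - 0.1218 - 0.2185 = -1.6306
Step 4: Primal residual = |-0.1218 - 0.2185| = 0.3402


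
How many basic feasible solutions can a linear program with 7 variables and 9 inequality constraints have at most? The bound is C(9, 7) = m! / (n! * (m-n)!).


Each vertex corresponds to some choice of n active constraints out of m, so the number of vertices is at most C(m, n) = m! / (n!(m-n)!).
m = 9, n = 7
Numerator: 9 * 8 * 7 * 6 * 5 * 4 * 3
Denominator: 7! = 5040
C(9, 7) = 36


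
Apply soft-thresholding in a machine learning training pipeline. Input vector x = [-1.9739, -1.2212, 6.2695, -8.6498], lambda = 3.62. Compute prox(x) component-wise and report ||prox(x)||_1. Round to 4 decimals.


Soft-thresholding with lambda = 3.62:
prox(-1.9739) = sign(-1.9739)*max(|-1.9739| - 3.62, 0) = 0.0
prox(-1.2212) = sign(-1.2212)*max(|-1.2212| - 3.62, 0) = 0.0
prox(6.2695) = sign(6.2695)*max(|6.2695| - 3.62, 0) = 2.6495
prox(-8.6498) = sign(-8.6498)*max(|-8.6498| - 3.62, 0) = -5.0298
prox(x) = [0.0, 0.0, 2.6495, -5.0298]
||prox(x)||_1 = 0.0 + 0.0 + 2.6495 + 5.0298 = 7.6793


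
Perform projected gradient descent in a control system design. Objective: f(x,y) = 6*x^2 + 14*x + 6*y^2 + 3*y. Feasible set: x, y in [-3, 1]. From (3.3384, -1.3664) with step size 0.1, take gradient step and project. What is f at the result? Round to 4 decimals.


Step 1: Compute gradient at (3.3384, -1.3664).
grad_x = 2*6*3.3384 + 14 = 54.0608
grad_y = 2*6*-1.3664 + 3 = -13.3968
Step 2: Gradient step.
x_raw = 3.3384 - 0.1*54.0608 = -2.0677
y_raw = -1.3664 - 0.1*-13.3968 = -0.0267
Step 3: Project onto [-3, 1].
x_proj = clip(-2.0677) = -2.0677
y_proj = clip(-0.0267) = -0.0267
Step 4: Evaluate f.
f(-2.0677, -0.0267) = -3.3716


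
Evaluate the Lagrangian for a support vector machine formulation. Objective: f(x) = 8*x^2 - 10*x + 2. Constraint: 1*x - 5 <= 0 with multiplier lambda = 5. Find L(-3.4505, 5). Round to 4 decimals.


Step 1: Evaluate f(x).
f(-3.4505) = 8*(-3.4505)^2 - 10*(-3.4505) + 2 = 131.7526
Step 2: Evaluate g(x).
g(-3.4505) = 1*-3.4505 - 5 = -8.4505
Step 3: Compute Lagrangian.
L = 131.7526 + 5*-8.4505 = 89.5001


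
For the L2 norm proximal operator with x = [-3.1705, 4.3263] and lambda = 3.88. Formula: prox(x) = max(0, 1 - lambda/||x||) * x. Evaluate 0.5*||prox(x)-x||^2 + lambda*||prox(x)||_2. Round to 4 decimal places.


Step 1: Compute ||x||.
||x|| = 5.3637
Step 2: Compute scaling factor.
scale = max(0, 1 - 3.88/5.3637) = 0.2766
Step 3: prox(x) = [-0.877, 1.1967]
||prox(x)|| = 1.4837
Step 4: Proximal objective.
0.5*||prox-x||^2 = 7.5272
lambda*||prox|| = 5.7568
Total = 13.2838


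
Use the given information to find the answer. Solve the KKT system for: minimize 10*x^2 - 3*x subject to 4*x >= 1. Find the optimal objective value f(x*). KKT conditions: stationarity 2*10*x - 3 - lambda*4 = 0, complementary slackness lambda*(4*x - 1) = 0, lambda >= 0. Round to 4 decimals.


Step 1: Try lambda = 0 (constraint inactive).
x_unc = 3/(2*10) = 0.15
Check: 4*0.15 = 0.6 < 1 -- violated!
Step 2: Constraint must be active: 4*x = 1
x* = 1/4 = 0.25
lambda = (2*10*0.25 - 3)/4 = 0.5
Step 3: Compute optimal value.
f(x*) = 10*0.25^2 - 3*0.25 = -0.125


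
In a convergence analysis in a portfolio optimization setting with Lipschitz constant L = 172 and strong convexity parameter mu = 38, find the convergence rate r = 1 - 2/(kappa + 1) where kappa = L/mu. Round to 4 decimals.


Step 1: Compute the condition number.
kappa = L/mu = 172/38 = 4.5263
Step 2: Compute the convergence rate.
r = 1 - 2/(kappa + 1) = 1 - 2*mu/(L + mu) = (L - mu)/(L + mu) = 134/210 = 0.6381


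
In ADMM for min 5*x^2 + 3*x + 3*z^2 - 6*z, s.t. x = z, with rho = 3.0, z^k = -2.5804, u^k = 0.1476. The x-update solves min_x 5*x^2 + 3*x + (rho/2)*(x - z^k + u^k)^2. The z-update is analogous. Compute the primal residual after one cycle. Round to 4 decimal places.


ADMM iteration with rho = 3.0, z^k = -2.5804, u^k = 0.1476
Step 1: x-update.
Minimize 5*x^2 + 3*x + (3.0/2)*(x + 2.5804 + 0.1476)^2
FOC: (2*5 + 3.0)*x = -3 + 3.0*(-2.5804 - 0.1476)
x^{k+1} = -0.8603
Step 2: z-update.
Minimize 3*z^2 - 6*z + (3.0/2)*(-0.8603 - z + 0.1476)^2
FOC: (2*3 + 3.0)*z = 6 + 3.0*(-0.8603 + 0.1476)
z^{k+1} = 0.4291
Step 3: u-update.
u^{k+1} = 0.1476 - 0.8603 - 0.4291 = -1.1418
Step 4: Primal residual = |-0.8603 - 0.4291| = 1.2894


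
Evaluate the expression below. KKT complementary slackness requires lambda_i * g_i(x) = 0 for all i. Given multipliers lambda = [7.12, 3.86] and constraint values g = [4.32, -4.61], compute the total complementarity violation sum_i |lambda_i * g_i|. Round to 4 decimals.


KKT complementary slackness check:
lambda_1 * g_1 = 7.12 * 4.32 = 30.7584
lambda_2 * g_2 = 3.86 * -4.61 = -17.7946
Total violation = 30.7584 + 17.7946 = 48.553


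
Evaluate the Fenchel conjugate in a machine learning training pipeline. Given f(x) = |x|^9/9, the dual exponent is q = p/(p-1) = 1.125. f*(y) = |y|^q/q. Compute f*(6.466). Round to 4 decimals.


The conjugate exponent q satisfies 1/p + 1/q = 1.
p = 9, so q = 9/(9 - 1) = 1.125
|y|^q = 6.466^1.125 = 8.1652
f*(6.466) = 8.1652 / 1.125 = 7.2579


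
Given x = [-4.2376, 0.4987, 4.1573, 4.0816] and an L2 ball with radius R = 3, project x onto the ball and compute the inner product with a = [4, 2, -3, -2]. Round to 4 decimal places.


Step 1: Compute ||x|| (intermediates to 6 decimals).
||x|| = sqrt((-4.2376)^2 + 0.4987^2 + 4.1573^2 + 4.0816^2) = 7.221396
Step 2: Project.
Since ||x|| > R, scale = R/||x|| = 3/7.221396 = 0.415432, proj(x) = scale * x
proj(x) = [-1.760435, 0.207176, 1.727075, 1.695627]
Step 3: Dot product.
a^T * proj(x) = 4*(-1.760435) + 2*0.207176 - 3*1.727075 - 2*1.695627 = -15.1999


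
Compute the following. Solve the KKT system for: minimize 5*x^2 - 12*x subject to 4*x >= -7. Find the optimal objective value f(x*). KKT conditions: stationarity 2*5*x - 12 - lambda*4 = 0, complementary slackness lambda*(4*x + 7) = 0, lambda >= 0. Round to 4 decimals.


Step 1: Try lambda = 0 (constraint inactive).
Stationarity: 2*5*x - 12 = 0
x* = 12/(2*5) = 1.2
Check constraint: 4*1.2 = 4.8 >= -7 -- satisfied.
Step 2: Compute optimal value.
f(x*) = 5*1.2^2 - 12*1.2 = -7.2


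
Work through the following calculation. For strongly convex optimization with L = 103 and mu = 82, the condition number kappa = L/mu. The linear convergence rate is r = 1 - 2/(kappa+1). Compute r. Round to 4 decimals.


Step 1: Compute the condition number.
kappa = L/mu = 103/82 = 1.2561
Step 2: Compute the convergence rate.
r = 1 - 2/(kappa + 1) = 1 - 2*mu/(L + mu) = (L - mu)/(L + mu) = 21/185 = 0.1135


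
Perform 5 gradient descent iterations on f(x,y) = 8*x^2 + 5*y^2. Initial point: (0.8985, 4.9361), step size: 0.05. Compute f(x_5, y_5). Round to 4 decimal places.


Gradient descent on f(x,y) = 8*x^2 + 5*y^2.
Starting point: (0.8985, 4.9361), alpha = 0.05
Step 1: grad_x = 2*8*0.8985 = 14.376, grad_y = 2*5*4.9361 = 49.361
  x_1 = 0.8985 - 0.05*14.376 = 0.1797
  y_1 = 4.9361 - 0.05*49.361 = 2.4681
Step 2: grad_x = 2*8*0.1797 = 2.8752, grad_y = 2*5*2.4681 = 24.6805
  x_2 = 0.1797 - 0.05*2.8752 = 0.0359
  y_2 = 2.4681 - 0.05*24.6805 = 1.234
Step 3: grad_x = 2*8*0.0359 = 0.575, grad_y = 2*5*1.234 = 12.3403
  x_3 = 0.0359 - 0.05*0.575 = 0.0072
  y_3 = 1.234 - 0.05*12.3403 = 0.617
Step 4: grad_x = 2*8*0.0072 = 0.115, grad_y = 2*5*0.617 = 6.1701
  x_4 = 0.0072 - 0.05*0.115 = 0.0014
  y_4 = 0.617 - 0.05*6.1701 = 0.3085
Step 5: grad_x = 2*8*0.0014 = 0.023, grad_y = 2*5*0.3085 = 3.0851
  x_5 = 0.0014 - 0.05*0.023 = 0.0003
  y_5 = 0.3085 - 0.05*3.0851 = 0.1543
f(0.0003, 0.1543) = 8*0.0003^2 + 5*0.1543^2 = 0.119


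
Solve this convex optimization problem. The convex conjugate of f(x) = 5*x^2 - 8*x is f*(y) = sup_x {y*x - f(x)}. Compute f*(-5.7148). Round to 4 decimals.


f*(y) = sup_x {y*x - a*x^2 - b*x} = sup_x {(y-b)*x - a*x^2}
FOC: (y - b) - 2a*x = 0 => x* = (y - b)/(2a)
x* = (-5.7148 + 8)/(2*5) = 0.2285
f*(-5.7148) = (y-b)^2/(4a) = (-5.7148 + 8)^2/(4*5)
= 5.2221/20 = 0.2611


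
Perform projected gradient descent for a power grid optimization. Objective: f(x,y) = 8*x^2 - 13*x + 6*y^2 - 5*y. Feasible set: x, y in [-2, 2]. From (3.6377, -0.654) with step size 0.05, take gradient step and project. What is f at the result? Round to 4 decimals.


Step 1: Compute gradient at (3.6377, -0.654).
grad_x = 2*8*3.6377 - 13 = 45.2032
grad_y = 2*6*-0.654 - 5 = -12.848
Step 2: Gradient step.
x_raw = 3.6377 - 0.05*45.2032 = 1.3775
y_raw = -0.654 - 0.05*-12.848 = -0.0116
Step 3: Project onto [-2, 2].
x_proj = clip(1.3775) = 1.3775
y_proj = clip(-0.0116) = -0.0116
Step 4: Evaluate f.
f(1.3775, -0.0116) = -2.6683


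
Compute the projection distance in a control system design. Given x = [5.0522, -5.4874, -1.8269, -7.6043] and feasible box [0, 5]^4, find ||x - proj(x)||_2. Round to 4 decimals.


Project each component onto [0, 5].
clip(5.0522) = 5.0, clip(-5.4874) = 0.0, clip(-1.8269) = 0.0, clip(-7.6043) = 0.0
Projection = [5.0, 0.0, 0.0, 0.0]
Squared diffs: [0.0027, 30.1116, 3.3376, 57.8254]
Distance = sqrt(91.2773) = 9.5539


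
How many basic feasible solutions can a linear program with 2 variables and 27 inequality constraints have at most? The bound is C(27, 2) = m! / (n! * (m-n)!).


Each vertex corresponds to some choice of n active constraints out of m, so the number of vertices is at most C(m, n) = m! / (n!(m-n)!).
m = 27, n = 2
Numerator: 27 * 26
Denominator: 2! = 2
C(27, 2) = 351


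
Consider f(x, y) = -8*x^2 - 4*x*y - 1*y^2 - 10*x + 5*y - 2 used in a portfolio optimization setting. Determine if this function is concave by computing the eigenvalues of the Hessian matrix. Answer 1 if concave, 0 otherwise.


The Hessian of f(x,y) = -8*x^2 - 4*x*y - 1*y^2 - 10*x + 5*y - 2 is:
H = [[-16, -4], [-4, -2]]
Trace = -16 - 2 = -18
Determinant = -16*-2 - (-4)^2 = 16
Discriminant = (-18)^2 - 4*16 = 260.0
Eigenvalues: lambda_1 = -17.0623, lambda_2 = -0.9377
The function is concave.

1


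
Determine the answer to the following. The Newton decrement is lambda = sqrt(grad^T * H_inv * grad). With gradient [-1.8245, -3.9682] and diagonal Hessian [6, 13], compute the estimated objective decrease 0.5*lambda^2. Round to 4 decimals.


Step 1: H is diagonal, so H^(-1) * g = [-0.3041, -0.3052].
Step 2: g^T H^(-1) g = sum_i g_i^2 / H_ii
  = (-1.8245)^2/6 + (-3.9682)^2/13
  = 0.5548 + 1.2113 = 1.7661
Step 3: Objective decrease = 0.5 * g^T H^(-1) g = 0.883


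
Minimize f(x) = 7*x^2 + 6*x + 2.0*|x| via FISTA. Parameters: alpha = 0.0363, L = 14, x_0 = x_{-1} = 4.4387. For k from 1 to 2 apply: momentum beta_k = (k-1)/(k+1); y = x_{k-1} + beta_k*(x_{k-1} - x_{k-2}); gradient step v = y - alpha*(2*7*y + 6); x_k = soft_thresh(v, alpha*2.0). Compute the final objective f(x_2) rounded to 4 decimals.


FISTA on f(x) = 7*x^2 + 6*x + 2.0*|x|
L = 14, alpha = 0.0363
Iteration 1: beta = 0.0, y = 4.4387 + 0.0*(4.4387 - 4.4387) = 4.4387
  grad(y) = 68.1418, v = y - alpha*grad = 1.9652
  prox(v) = soft_thresh(1.9652, 0.0726) = 1.8926
Iteration 2: beta = 0.3333, y = 1.8926 + 0.3333*(1.8926 - 4.4387) = 1.0438
  grad(y) = 20.6137, v = y - alpha*grad = 0.2956
  prox(v) = soft_thresh(0.2956, 0.0726) = 0.223
f(x_2) = 7*0.223^2 + 6*0.223 + 2.0*|0.223| = 2.1316


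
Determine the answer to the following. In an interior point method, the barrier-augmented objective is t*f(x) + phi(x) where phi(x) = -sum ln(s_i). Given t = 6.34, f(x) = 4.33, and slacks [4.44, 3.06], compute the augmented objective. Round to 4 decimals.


Step 1: Compute log-barrier.
ln values: [1.4907, 1.1184]
phi = -(1.4907 + 1.1184) = -2.6091
Step 2: Compute augmented objective.
t*f(x) = 6.34*4.33 = 27.4522
Total = 27.4522 - 2.6091 = 24.8431


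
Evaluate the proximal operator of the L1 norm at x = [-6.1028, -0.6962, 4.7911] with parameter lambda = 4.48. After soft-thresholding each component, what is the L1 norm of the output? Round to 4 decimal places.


Soft-thresholding with lambda = 4.48:
prox(-6.1028) = sign(-6.1028)*max(|-6.1028| - 4.48, 0) = -1.6228
prox(-0.6962) = sign(-0.6962)*max(|-0.6962| - 4.48, 0) = 0.0
prox(4.7911) = sign(4.7911)*max(|4.7911| - 4.48, 0) = 0.3111
prox(x) = [-1.6228, 0.0, 0.3111]
||prox(x)||_1 = 1.6228 + 0.0 + 0.3111 = 1.9339


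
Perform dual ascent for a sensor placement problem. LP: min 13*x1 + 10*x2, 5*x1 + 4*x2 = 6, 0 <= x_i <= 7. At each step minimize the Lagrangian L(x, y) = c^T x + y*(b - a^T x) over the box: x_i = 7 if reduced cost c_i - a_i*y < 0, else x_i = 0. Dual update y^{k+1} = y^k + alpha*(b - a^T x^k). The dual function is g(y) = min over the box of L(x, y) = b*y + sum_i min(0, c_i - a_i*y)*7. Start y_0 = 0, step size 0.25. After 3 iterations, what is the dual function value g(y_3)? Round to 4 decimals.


Dual ascent for LP: min 13*x1 + 10*x2, 5*x1 + 4*x2 = 6, 0 <= x_i <= 7
Step 1: y^k = 0.0, reduced costs: (13.0, 10.0)
  x^k = (0.0, 0.0), subgradient = b - a^T x = 6.0
  y^{k+1} = 0.0 + 0.25*6.0 = 1.5
Step 2: y^k = 1.5, reduced costs: (5.5, 4.0)
  x^k = (0.0, 0.0), subgradient = b - a^T x = 6.0
  y^{k+1} = 1.5 + 0.25*6.0 = 3.0
Step 3: y^k = 3.0, reduced costs: (-2.0, -2.0)
  x^k = (7.0, 7.0), subgradient = b - a^T x = -57.0
  y^{k+1} = 3.0 + 0.25*-57.0 = -11.25
Dual objective at y_3 = -11.25: reduced costs (69.25, 55.0), box minimizer x = (0.0, 0.0)
g(y_3) = b*y + (c1 - a1*y)*x1 + (c2 - a2*y)*x2 = 6*(-11.25) + 69.25*0.0 + 55.0*0.0 = -67.5 + 0.0 + 0.0 = -67.5


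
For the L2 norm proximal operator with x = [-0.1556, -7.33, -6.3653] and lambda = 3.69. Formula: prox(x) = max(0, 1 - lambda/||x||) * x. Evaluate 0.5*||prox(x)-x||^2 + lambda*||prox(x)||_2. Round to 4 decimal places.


Step 1: Compute ||x||.
||x|| = 9.7093
Step 2: Compute scaling factor.
scale = max(0, 1 - 3.69/9.7093) = 0.62
Step 3: prox(x) = [-0.0965, -4.5442, -3.9462]
||prox(x)|| = 6.0193
Step 4: Proximal objective.
0.5*||prox-x||^2 = 6.8081
lambda*||prox|| = 22.2112
Total = 29.0192


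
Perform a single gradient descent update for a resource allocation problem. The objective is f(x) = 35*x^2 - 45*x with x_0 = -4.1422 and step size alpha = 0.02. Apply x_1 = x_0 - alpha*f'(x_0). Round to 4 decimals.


We compute the gradient at x_0 and apply the update.
f'(x) = 70*x - 45
f'(-4.1422) = 70*-4.1422 - 45 = -334.954
x_1 = -4.1422 - 0.02*-334.954 = 2.5569


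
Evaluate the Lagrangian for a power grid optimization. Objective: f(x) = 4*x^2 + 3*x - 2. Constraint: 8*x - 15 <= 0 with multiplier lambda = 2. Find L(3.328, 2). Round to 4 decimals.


Step 1: Evaluate f(x).
f(3.328) = 4*3.328^2 + 3*3.328 - 2 = 52.2863
Step 2: Evaluate g(x).
g(3.328) = 8*3.328 - 15 = 11.624
Step 3: Compute Lagrangian.
L = 52.2863 + 2*11.624 = 75.5343


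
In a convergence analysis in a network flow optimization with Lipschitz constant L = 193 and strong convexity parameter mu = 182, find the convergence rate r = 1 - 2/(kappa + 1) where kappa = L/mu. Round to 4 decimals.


Step 1: Compute the condition number.
kappa = L/mu = 193/182 = 1.0604
Step 2: Compute the convergence rate.
r = 1 - 2/(kappa + 1) = 1 - 2*mu/(L + mu) = (L - mu)/(L + mu) = 11/375 = 0.0293


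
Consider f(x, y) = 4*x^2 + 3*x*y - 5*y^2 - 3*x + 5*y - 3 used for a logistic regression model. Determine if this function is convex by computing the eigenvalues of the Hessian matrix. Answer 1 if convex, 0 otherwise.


The Hessian of f(x,y) = 4*x^2 + 3*x*y - 5*y^2 - 3*x + 5*y - 3 is:
H = [[8, 3], [3, -10]]
Trace = 8 - 10 = -2
Determinant = 8*-10 - (3)^2 = -89
Discriminant = (-2)^2 - 4*-89 = 360.0
Eigenvalues: lambda_1 = -10.4868, lambda_2 = 8.4868
The function is not convex.

0


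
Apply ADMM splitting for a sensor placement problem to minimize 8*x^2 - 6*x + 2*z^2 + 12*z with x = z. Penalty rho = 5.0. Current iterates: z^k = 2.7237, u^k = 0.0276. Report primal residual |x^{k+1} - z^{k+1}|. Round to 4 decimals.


ADMM iteration with rho = 5.0, z^k = 2.7237, u^k = 0.0276
Step 1: x-update.
Minimize 8*x^2 - 6*x + (5.0/2)*(x - 2.7237 + 0.0276)^2
FOC: (2*8 + 5.0)*x = 6 + 5.0*(2.7237 - 0.0276)
x^{k+1} = 0.9276
Step 2: z-update.
Minimize 2*z^2 + 12*z + (5.0/2)*(0.9276 - z + 0.0276)^2
FOC: (2*2 + 5.0)*z = -12 + 5.0*(0.9276 + 0.0276)
z^{k+1} = -0.8026
Step 3: u-update.
u^{k+1} = 0.0276 + 0.9276 + 0.8026 = 1.7579
Step 4: Primal residual = |0.9276 + 0.8026| = 1.7303


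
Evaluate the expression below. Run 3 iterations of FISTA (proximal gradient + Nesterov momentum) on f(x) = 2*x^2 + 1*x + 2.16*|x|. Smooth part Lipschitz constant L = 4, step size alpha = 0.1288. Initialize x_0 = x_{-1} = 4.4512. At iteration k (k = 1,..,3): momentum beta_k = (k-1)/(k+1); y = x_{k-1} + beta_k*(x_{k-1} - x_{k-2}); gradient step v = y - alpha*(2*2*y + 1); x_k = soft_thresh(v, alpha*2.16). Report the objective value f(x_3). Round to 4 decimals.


FISTA on f(x) = 2*x^2 + 1*x + 2.16*|x|
L = 4, alpha = 0.1288
Iteration 1: beta = 0.0, y = 4.4512 + 0.0*(4.4512 - 4.4512) = 4.4512
  grad(y) = 18.8048, v = y - alpha*grad = 2.0291
  prox(v) = soft_thresh(2.0291, 0.2782) = 1.7509
Iteration 2: beta = 0.3333, y = 1.7509 + 0.3333*(1.7509 - 4.4512) = 0.8508
  grad(y) = 4.4034, v = y - alpha*grad = 0.2837
  prox(v) = soft_thresh(0.2837, 0.2782) = 0.0055
Iteration 3: beta = 0.5, y = 0.0055 + 0.5*(0.0055 - 1.7509) = -0.8672
  grad(y) = -2.469, v = y - alpha*grad = -0.5492
  prox(v) = soft_thresh(-0.5492, 0.2782) = -0.271
f(x_3) = 2*(-0.271)^2 + 1*(-0.271) + 2.16*|-0.271| = 0.4613


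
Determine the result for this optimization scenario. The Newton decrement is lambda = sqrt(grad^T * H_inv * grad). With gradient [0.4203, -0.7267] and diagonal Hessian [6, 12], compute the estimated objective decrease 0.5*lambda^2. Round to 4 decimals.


Step 1: H is diagonal, so H^(-1) * g = [0.0701, -0.0606].
Step 2: g^T H^(-1) g = sum_i g_i^2 / H_ii
  = (0.4203)^2/6 + (-0.7267)^2/12
  = 0.0294 + 0.044 = 0.0734
Step 3: Objective decrease = 0.5 * g^T H^(-1) g = 0.0367


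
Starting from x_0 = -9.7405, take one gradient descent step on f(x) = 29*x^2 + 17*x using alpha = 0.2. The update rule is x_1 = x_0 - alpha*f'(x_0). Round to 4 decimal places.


We compute the gradient at x_0 and apply the update.
f'(x) = 58*x + 17
f'(-9.7405) = 58*-9.7405 + 17 = -547.949
x_1 = -9.7405 - 0.2*-547.949 = 99.8493


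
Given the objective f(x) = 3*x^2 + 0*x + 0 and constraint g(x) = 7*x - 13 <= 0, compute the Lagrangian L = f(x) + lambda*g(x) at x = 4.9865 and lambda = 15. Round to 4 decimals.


Step 1: Evaluate f(x).
f(4.9865) = 3*4.9865^2 + 0*4.9865 + 0 = 74.5955
Step 2: Evaluate g(x).
g(4.9865) = 7*4.9865 - 13 = 21.9055
Step 3: Compute Lagrangian.
L = 74.5955 + 15*21.9055 = 403.178


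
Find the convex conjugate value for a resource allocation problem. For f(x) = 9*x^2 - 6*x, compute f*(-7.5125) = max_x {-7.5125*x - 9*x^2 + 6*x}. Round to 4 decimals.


f*(y) = sup_x {y*x - a*x^2 - b*x} = sup_x {(y-b)*x - a*x^2}
FOC: (y - b) - 2a*x = 0 => x* = (y - b)/(2a)
x* = (-7.5125 + 6)/(2*9) = -0.084
f*(-7.5125) = (y-b)^2/(4a) = (-7.5125 + 6)^2/(4*9)
= 2.2877/36 = 0.0635


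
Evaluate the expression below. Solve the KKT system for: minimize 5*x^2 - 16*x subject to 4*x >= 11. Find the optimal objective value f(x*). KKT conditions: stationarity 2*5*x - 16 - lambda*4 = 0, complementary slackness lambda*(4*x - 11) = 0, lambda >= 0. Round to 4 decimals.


Step 1: Try lambda = 0 (constraint inactive).
x_unc = 16/(2*5) = 1.6
Check: 4*1.6 = 6.4 < 11 -- violated!
Step 2: Constraint must be active: 4*x = 11
x* = 11/4 = 2.75
lambda = (2*5*2.75 - 16)/4 = 2.875
Step 3: Compute optimal value.
f(x*) = 5*2.75^2 - 16*2.75 = -6.1875


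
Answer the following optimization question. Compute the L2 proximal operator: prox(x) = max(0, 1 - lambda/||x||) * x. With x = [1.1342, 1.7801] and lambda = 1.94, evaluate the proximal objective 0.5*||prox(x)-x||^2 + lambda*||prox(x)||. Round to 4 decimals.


Step 1: Compute ||x||.
||x|| = 2.1107
Step 2: Compute scaling factor.
scale = max(0, 1 - 1.94/2.1107) = 0.0809
Step 3: prox(x) = [0.0917, 0.144]
||prox(x)|| = 0.1707
Step 4: Proximal objective.
0.5*||prox-x||^2 = 1.8818
lambda*||prox|| = 0.3312
Total = 2.213


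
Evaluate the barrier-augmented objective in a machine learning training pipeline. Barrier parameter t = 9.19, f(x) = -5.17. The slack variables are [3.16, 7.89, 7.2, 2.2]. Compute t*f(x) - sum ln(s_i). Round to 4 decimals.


Step 1: Compute log-barrier.
ln values: [1.1506, 2.0656, 1.9741, 0.7885]
phi = -(1.1506 + 2.0656 + 1.9741 + 0.7885) = -5.9787
Step 2: Compute augmented objective.
t*f(x) = 9.19*-5.17 = -47.5123
Total = -47.5123 - 5.9787 = -53.491


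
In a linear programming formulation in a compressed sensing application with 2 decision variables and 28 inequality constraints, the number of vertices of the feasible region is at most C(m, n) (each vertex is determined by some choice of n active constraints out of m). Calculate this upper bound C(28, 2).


Each vertex corresponds to some choice of n active constraints out of m, so the number of vertices is at most C(m, n) = m! / (n!(m-n)!).
m = 28, n = 2
Numerator: 28 * 27
Denominator: 2! = 2
C(28, 2) = 378


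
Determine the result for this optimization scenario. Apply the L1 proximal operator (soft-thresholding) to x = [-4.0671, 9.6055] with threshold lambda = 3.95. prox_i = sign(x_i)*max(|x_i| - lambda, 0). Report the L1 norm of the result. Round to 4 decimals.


Soft-thresholding with lambda = 3.95:
prox(-4.0671) = sign(-4.0671)*max(|-4.0671| - 3.95, 0) = -0.1171
prox(9.6055) = sign(9.6055)*max(|9.6055| - 3.95, 0) = 5.6555
prox(x) = [-0.1171, 5.6555]
||prox(x)||_1 = 0.1171 + 5.6555 = 5.7726


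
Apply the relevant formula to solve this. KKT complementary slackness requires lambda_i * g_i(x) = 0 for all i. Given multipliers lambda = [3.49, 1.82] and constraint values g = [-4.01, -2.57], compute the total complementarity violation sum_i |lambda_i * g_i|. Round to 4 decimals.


KKT complementary slackness check:
lambda_1 * g_1 = 3.49 * -4.01 = -13.9949
lambda_2 * g_2 = 1.82 * -2.57 = -4.6774
Total violation = 13.9949 + 4.6774 = 18.6723
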